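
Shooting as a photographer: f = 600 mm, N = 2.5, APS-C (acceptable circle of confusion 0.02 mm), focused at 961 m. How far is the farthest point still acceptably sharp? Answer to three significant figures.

1110 m

Hyperfocal distance H = f²/(N·c) + f = 600²/(2.5 × 0.02) + 600 = 360000/0.05 + 600 ≈ 7200600.0 mm ≈ 7201 m.
Far limit Df = s·(H − f)/(H − s) = 961000 × (7200600.0 − 600) / (7200600.0 − 961000) = 961000 × 7200000.0 / 6239600.0 ≈ 1108917 mm ≈ 1110 m.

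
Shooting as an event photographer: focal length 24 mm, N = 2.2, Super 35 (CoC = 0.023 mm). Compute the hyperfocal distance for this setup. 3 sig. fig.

Hyperfocal distance H = f²/(N·c) + f = 24²/(2.2 × 0.023) + 24 = 576/0.0506 + 24 ≈ 11407.4 mm ≈ 11.4 m.

11.4 m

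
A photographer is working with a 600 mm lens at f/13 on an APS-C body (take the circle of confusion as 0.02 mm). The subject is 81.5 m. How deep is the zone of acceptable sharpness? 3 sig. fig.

Hyperfocal distance H = f²/(N·c) + f = 600²/(13 × 0.02) + 600 = 360000/0.26 + 600 ≈ 1385215.4 mm ≈ 1385 m.
Near limit Dn = s·(H − f)/(H + s − 2f) = 81500 × (1385215.4 − 600) / (1385215.4 + 81500 − 2 × 600) = 81500 × 1384615.4 / 1465515.4 ≈ 77001.0 mm.
Far limit Df = s·(H − f)/(H − s) = 81500 × (1385215.4 − 600) / (1385215.4 − 81500) = 81500 × 1384615.4 / 1303715.4 ≈ 86557.4 mm.
Depth of field = Df − Dn = 86557.4 − 77001.0 ≈ 9556.4 mm ≈ 9.56 m.

9.56 m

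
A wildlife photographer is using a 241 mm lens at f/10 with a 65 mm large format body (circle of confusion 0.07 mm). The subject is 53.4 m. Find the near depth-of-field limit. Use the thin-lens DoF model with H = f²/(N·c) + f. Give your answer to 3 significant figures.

32.5 m

Hyperfocal distance H = f²/(N·c) + f = 241²/(10 × 0.07) + 241 = 58081/0.7 + 241 ≈ 83213.9 mm ≈ 83.21 m.
Near limit Dn = s·(H − f)/(H + s − 2f) = 53400 × (83213.9 − 241) / (83213.9 + 53400 − 2 × 241) = 53400 × 82972.9 / 136131.9 ≈ 32547 mm ≈ 32.5 m.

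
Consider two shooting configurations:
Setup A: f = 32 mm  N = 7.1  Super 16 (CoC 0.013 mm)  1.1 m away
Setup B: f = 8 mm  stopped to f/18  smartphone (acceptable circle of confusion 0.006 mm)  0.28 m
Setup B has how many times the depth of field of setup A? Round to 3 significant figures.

Setup A: H = 32²/(7.1×0.013) + 32 ≈ 11126.3 mm; DoF = Df − Dn = 1217.17 − 1003.41 ≈ 213.76 mm.
Setup B: H = 8²/(18×0.006) + 8 ≈ 600.6 mm; DoF = Df − Dn = 517.56 − 191.91 ≈ 325.65 mm.
Ratio = 325.65 / 213.76 ≈ 1.52.

1.52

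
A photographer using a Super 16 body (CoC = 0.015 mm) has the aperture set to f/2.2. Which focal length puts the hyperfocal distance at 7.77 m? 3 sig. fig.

16.0 mm

From H = f²/(N·c) + f, with f ≪ H: f ≈ √(H·N·c) = √(7770 × 2.2 × 0.015) = √256.41 ≈ 16.01 mm.
The +f correction barely moves this — solving exactly, f² + N·c·f − N·c·H = 0 ⇒ f = (−N·c + √((N·c)² + 4·N·c·H))/2 = (−0.033 + √1025.6)/2 ≈ 15.996 mm, so f ≈ 16.0 mm.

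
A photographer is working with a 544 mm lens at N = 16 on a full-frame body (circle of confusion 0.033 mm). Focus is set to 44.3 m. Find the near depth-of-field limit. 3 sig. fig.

41.1 m

Hyperfocal distance H = f²/(N·c) + f = 544²/(16 × 0.033) + 544 = 295936/0.528 + 544 ≈ 561028.8 mm ≈ 561.0 m.
Near limit Dn = s·(H − f)/(H + s − 2f) = 44300 × (561028.8 − 544) / (561028.8 + 44300 − 2 × 544) = 44300 × 560484.8 / 604240.8 ≈ 41092 mm ≈ 41.1 m.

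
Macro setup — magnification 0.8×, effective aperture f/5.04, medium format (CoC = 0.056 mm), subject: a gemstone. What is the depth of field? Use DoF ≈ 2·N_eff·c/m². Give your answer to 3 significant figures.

At magnification m, DoF ≈ 2·N_eff·c/m² = 2 × 5.04 × 0.056 / 0.8² = 0.5645 / 0.64 ≈ 0.882 mm.

0.882 mm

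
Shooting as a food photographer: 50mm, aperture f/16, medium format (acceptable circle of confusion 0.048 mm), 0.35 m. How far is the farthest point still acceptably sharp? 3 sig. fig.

Hyperfocal distance H = f²/(N·c) + f = 50²/(16 × 0.048) + 50 = 2500/0.768 + 50 ≈ 3305.2 mm ≈ 3.305 m.
Far limit Df = s·(H − f)/(H − s) = 350 × (3305.2 − 50) / (3305.2 − 350) = 350 × 3255.2 / 2955.2 ≈ 385.53 mm.

386 mm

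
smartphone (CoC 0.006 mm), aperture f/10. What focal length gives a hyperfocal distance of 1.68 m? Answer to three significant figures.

From H = f²/(N·c) + f, with f ≪ H: f ≈ √(H·N·c) = √(1680 × 10 × 0.006) = √100.80 ≈ 10.04 mm.
The +f correction barely moves this — solving exactly, f² + N·c·f − N·c·H = 0 ⇒ f = (−N·c + √((N·c)² + 4·N·c·H))/2 = (−0.06 + √403.20)/2 ≈ 10.010 mm, so f ≈ 10.0 mm.

10.0 mm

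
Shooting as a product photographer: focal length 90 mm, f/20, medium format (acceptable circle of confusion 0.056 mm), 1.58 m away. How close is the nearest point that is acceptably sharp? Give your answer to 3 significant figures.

1.31 m

Hyperfocal distance H = f²/(N·c) + f = 90²/(20 × 0.056) + 90 = 8100/1.12 + 90 ≈ 7322.1 mm ≈ 7.322 m.
Near limit Dn = s·(H − f)/(H + s − 2f) = 1580 × (7322.1 − 90) / (7322.1 + 1580 − 2 × 90) = 1580 × 7232.1 / 8722.1 ≈ 1310.1 mm ≈ 1.31 m.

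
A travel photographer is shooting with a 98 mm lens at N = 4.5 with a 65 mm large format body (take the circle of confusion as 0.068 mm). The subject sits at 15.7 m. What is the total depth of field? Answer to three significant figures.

Hyperfocal distance H = f²/(N·c) + f = 98²/(4.5 × 0.068) + 98 = 9604/0.306 + 98 ≈ 31483.6 mm ≈ 31.48 m.
Near limit Dn = s·(H − f)/(H + s − 2f) = 15700 × (31483.6 − 98) / (31483.6 + 15700 − 2 × 98) = 15700 × 31385.6 / 46987.6 ≈ 10487 mm.
Far limit Df = s·(H − f)/(H − s) = 15700 × (31483.6 − 98) / (31483.6 − 15700) = 15700 × 31385.6 / 15783.6 ≈ 31219 mm.
Depth of field = Df − Dn = 31219 − 10487 ≈ 20732 mm ≈ 20.7 m.

20.7 m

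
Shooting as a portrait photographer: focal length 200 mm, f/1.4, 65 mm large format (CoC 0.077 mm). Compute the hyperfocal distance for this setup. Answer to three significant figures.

371 m

Hyperfocal distance H = f²/(N·c) + f = 200²/(1.4 × 0.077) + 200 = 40000/0.1078 + 200 ≈ 371257.5 mm ≈ 371 m.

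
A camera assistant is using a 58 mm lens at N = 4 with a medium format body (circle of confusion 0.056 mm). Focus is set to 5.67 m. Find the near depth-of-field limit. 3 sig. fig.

Hyperfocal distance H = f²/(N·c) + f = 58²/(4 × 0.056) + 58 = 3364/0.224 + 58 ≈ 15075.9 mm ≈ 15.08 m.
Near limit Dn = s·(H − f)/(H + s − 2f) = 5670 × (15075.9 − 58) / (15075.9 + 5670 − 2 × 58) = 5670 × 15017.9 / 20629.9 ≈ 4127.6 mm ≈ 4.13 m.

4.13 m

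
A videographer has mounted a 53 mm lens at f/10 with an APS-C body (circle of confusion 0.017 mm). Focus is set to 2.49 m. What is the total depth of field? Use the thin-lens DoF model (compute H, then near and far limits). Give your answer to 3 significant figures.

Hyperfocal distance H = f²/(N·c) + f = 53²/(10 × 0.017) + 53 = 2809/0.17 + 53 ≈ 16576.5 mm ≈ 16.58 m.
Near limit Dn = s·(H − f)/(H + s − 2f) = 2490 × (16576.5 − 53) / (16576.5 + 2490 − 2 × 53) = 2490 × 16523.5 / 18960.5 ≈ 2169.96 mm.
Far limit Df = s·(H − f)/(H − s) = 2490 × (16576.5 − 53) / (16576.5 − 2490) = 2490 × 16523.5 / 14086.5 ≈ 2920.78 mm.
Depth of field = Df − Dn = 2920.78 − 2169.96 ≈ 750.82 mm ≈ 0.751 m.

0.751 m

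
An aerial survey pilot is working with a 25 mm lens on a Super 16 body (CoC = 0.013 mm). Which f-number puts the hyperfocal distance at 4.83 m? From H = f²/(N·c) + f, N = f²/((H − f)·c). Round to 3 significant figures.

f/10

Rearrange H = f²/(N·c) + f for N: N = f² / ((H − f)·c).
N = 25² / ((4830 − 25) × 0.013) = 625 / 62.46 ≈ 10.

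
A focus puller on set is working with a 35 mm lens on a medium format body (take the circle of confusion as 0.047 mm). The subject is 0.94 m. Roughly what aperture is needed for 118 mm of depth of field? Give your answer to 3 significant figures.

Write h = H − f = f²/(N·c). The thin-lens limits are Dn = s·h/(h + (s−f)) and Df = s·h/(h − (s−f)), so DoF = Df − Dn = 2·s·(s−f)·h / (h² − (s−f)²).
That is a quadratic in h: DoF·h² − 2·s·(s−f)·h − DoF·(s−f)² = 0 ⇒ h = (s−f)·(s + √(s² + DoF²)) / DoF = 905 × (940 + √(940² + 118²)) / 118 = 905 × (940 + 947.377) / 118 ≈ 14475 mm.
Then N = f²/(c·h) = 35² / (0.047 × 14475) = 1225 / 680.34 ≈ 1.80.

f/1.80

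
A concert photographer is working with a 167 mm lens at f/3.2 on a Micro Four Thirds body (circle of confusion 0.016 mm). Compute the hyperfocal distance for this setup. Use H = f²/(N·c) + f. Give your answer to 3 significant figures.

545 m

Hyperfocal distance H = f²/(N·c) + f = 167²/(3.2 × 0.016) + 167 = 27889/0.0512 + 167 ≈ 544874.0 mm ≈ 545 m.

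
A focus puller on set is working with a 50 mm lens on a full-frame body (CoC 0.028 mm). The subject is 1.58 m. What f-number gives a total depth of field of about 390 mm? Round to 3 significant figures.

f/7.10

Write h = H − f = f²/(N·c). The thin-lens limits are Dn = s·h/(h + (s−f)) and Df = s·h/(h − (s−f)), so DoF = Df − Dn = 2·s·(s−f)·h / (h² − (s−f)²).
That is a quadratic in h: DoF·h² − 2·s·(s−f)·h − DoF·(s−f)² = 0 ⇒ h = (s−f)·(s + √(s² + DoF²)) / DoF = 1530 × (1580 + √(1580² + 390²)) / 390 = 1530 × (1580 + 1627.42) / 390 ≈ 12583 mm.
Then N = f²/(c·h) = 50² / (0.028 × 12583) = 2500 / 352.32 ≈ 7.10.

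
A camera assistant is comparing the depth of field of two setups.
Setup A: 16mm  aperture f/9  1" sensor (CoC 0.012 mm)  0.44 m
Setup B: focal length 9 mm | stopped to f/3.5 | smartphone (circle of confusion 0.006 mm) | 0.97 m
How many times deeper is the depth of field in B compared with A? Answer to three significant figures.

Setup A: H = 16²/(9×0.012) + 16 ≈ 2386.4 mm; DoF = Df − Dn = 535.85 − 373.24 ≈ 162.61 mm.
Setup B: H = 9²/(3.5×0.006) + 9 ≈ 3866.1 mm; DoF = Df − Dn = 1291.87 − 776.53 ≈ 515.34 mm.
Ratio = 515.34 / 162.61 ≈ 3.17.

3.17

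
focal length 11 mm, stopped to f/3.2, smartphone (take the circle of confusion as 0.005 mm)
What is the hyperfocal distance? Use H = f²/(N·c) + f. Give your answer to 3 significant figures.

7.57 m

Hyperfocal distance H = f²/(N·c) + f = 11²/(3.2 × 0.005) + 11 = 121/0.016 + 11 ≈ 7573.5 mm ≈ 7.57 m.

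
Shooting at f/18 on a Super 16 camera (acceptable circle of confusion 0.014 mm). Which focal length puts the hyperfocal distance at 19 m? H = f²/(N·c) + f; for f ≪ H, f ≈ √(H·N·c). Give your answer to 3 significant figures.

From H = f²/(N·c) + f, with f ≪ H: f ≈ √(H·N·c) = √(19000 × 18 × 0.014) = √4788.0 ≈ 69.20 mm.
Exact: f² + N·c·f − N·c·H = 0 ⇒ f = (−N·c + √((N·c)² + 4·N·c·H))/2 = (−0.252 + √19152)/2 ≈ 69.069 mm ≈ 69.1 mm.

69.1 mm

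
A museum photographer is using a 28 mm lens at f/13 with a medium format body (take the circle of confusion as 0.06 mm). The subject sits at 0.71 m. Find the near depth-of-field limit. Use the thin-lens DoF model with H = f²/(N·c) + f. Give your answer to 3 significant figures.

423 mm

Hyperfocal distance H = f²/(N·c) + f = 28²/(13 × 0.06) + 28 = 784/0.78 + 28 ≈ 1033.1 mm ≈ 1.033 m.
Near limit Dn = s·(H − f)/(H + s − 2f) = 710 × (1033.1 − 28) / (1033.1 + 710 − 2 × 28) = 710 × 1005.1 / 1687.1 ≈ 422.99 mm.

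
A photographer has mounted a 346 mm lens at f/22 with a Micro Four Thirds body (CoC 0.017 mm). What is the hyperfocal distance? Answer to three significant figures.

320 m

Hyperfocal distance H = f²/(N·c) + f = 346²/(22 × 0.017) + 346 = 119716/0.374 + 346 ≈ 320442.3 mm ≈ 320 m.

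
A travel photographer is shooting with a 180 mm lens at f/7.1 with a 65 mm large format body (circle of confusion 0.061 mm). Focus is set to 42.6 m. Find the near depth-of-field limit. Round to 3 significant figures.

27.2 m

Hyperfocal distance H = f²/(N·c) + f = 180²/(7.1 × 0.061) + 180 = 32400/0.4331 + 180 ≈ 74989.5 mm ≈ 74.99 m.
Near limit Dn = s·(H − f)/(H + s − 2f) = 42600 × (74989.5 − 180) / (74989.5 + 42600 − 2 × 180) = 42600 × 74809.5 / 117229.5 ≈ 27185 mm ≈ 27.2 m.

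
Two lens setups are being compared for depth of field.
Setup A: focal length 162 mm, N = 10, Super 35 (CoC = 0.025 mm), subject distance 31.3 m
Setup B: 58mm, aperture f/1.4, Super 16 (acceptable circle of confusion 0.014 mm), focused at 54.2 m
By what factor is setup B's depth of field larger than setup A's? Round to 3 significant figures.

1.87

Setup A: H = 162²/(10×0.025) + 162 ≈ 105138.0 mm; DoF = Df − Dn = 44499 − 24140 ≈ 20359 mm.
Setup B: H = 58²/(1.4×0.014) + 58 ≈ 171690.7 mm; DoF = Df − Dn = 79176 − 41203 ≈ 37973 mm.
Ratio = 37973 / 20359 ≈ 1.87.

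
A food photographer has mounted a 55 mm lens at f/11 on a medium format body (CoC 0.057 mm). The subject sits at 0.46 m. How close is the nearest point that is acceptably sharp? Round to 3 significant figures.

424 mm

Hyperfocal distance H = f²/(N·c) + f = 55²/(11 × 0.057) + 55 = 3025/0.627 + 55 ≈ 4879.6 mm ≈ 4.880 m.
Near limit Dn = s·(H − f)/(H + s − 2f) = 460 × (4879.6 − 55) / (4879.6 + 460 − 2 × 55) = 460 × 4824.6 / 5229.6 ≈ 424.38 mm.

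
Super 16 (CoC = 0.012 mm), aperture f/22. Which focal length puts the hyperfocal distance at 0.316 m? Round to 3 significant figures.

From H = f²/(N·c) + f, with f ≪ H: f ≈ √(H·N·c) = √(316 × 22 × 0.012) = √83.424 ≈ 9.134 mm.
Exact: f² + N·c·f − N·c·H = 0 ⇒ f = (−N·c + √((N·c)² + 4·N·c·H))/2 = (−0.264 + √333.77)/2 ≈ 9.0026 mm ≈ 9.00 mm.

9.00 mm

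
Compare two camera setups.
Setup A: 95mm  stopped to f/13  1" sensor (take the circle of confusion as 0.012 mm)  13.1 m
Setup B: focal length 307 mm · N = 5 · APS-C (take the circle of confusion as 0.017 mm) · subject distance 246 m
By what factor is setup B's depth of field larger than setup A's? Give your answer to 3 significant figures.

Setup A: H = 95²/(13×0.012) + 95 ≈ 57947.6 mm; DoF = Df − Dn = 16898.8 − 10695.7 ≈ 6203.1 mm.
Setup B: H = 307²/(5×0.017) + 307 ≈ 1109118.8 mm; DoF = Df − Dn = 316026 − 201378 ≈ 114648 mm.
Ratio = 114648 / 6203.1 ≈ 18.5.

18.5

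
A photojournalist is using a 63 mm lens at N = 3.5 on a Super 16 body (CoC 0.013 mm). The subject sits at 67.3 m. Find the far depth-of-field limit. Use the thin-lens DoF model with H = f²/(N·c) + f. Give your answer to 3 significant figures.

Hyperfocal distance H = f²/(N·c) + f = 63²/(3.5 × 0.013) + 63 = 3969/0.0455 + 63 ≈ 87293.8 mm ≈ 87.29 m.
Far limit Df = s·(H − f)/(H − s) = 67300 × (87293.8 − 63) / (87293.8 − 67300) = 67300 × 87230.8 / 19993.8 ≈ 293623 mm ≈ 294 m.

294 m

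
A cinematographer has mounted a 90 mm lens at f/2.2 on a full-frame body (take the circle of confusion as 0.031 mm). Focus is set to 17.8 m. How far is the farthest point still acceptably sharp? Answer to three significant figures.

Hyperfocal distance H = f²/(N·c) + f = 90²/(2.2 × 0.031) + 90 = 8100/0.0682 + 90 ≈ 118858.3 mm ≈ 118.9 m.
Far limit Df = s·(H − f)/(H − s) = 17800 × (118858.3 − 90) / (118858.3 − 17800) = 17800 × 118768.3 / 101058.3 ≈ 20919 mm ≈ 20.9 m.

20.9 m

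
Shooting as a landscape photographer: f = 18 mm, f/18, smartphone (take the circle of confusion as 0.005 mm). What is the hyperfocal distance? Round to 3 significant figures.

Hyperfocal distance H = f²/(N·c) + f = 18²/(18 × 0.005) + 18 = 324/0.09 + 18 ≈ 3618.0 mm ≈ 3.62 m.

3.62 m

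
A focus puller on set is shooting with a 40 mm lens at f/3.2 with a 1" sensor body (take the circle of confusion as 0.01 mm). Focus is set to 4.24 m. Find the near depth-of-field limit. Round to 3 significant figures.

3.91 m

Hyperfocal distance H = f²/(N·c) + f = 40²/(3.2 × 0.01) + 40 = 1600/0.032 + 40 ≈ 50040.0 mm ≈ 50.04 m.
Near limit Dn = s·(H − f)/(H + s − 2f) = 4240 × (50040.0 − 40) / (50040.0 + 4240 − 2 × 40) = 4240 × 50000.0 / 54200.0 ≈ 3911.4 mm ≈ 3.91 m.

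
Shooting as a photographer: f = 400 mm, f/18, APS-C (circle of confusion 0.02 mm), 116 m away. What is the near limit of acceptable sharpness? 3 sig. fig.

Hyperfocal distance H = f²/(N·c) + f = 400²/(18 × 0.02) + 400 = 160000/0.36 + 400 ≈ 444844.4 mm ≈ 444.8 m.
Near limit Dn = s·(H − f)/(H + s − 2f) = 116000 × (444844.4 − 400) / (444844.4 + 116000 − 2 × 400) = 116000 × 444444.4 / 560044.4 ≈ 92056 mm ≈ 92.1 m.

92.1 m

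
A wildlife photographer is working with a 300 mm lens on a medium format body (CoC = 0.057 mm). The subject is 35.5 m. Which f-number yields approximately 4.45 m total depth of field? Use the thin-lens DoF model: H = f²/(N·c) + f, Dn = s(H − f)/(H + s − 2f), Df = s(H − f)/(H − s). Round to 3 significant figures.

f/2.80

Write h = H − f = f²/(N·c). The thin-lens limits are Dn = s·h/(h + (s−f)) and Df = s·h/(h − (s−f)), so DoF = Df − Dn = 2·s·(s−f)·h / (h² − (s−f)²).
That is a quadratic in h: DoF·h² − 2·s·(s−f)·h − DoF·(s−f)² = 0 ⇒ h = (s−f)·(s + √(s² + DoF²)) / DoF = 35200 × (35500 + √(35500² + 4450²)) / 4450 = 35200 × (35500 + 35777.8) / 4450 ≈ 563816 mm.
Then N = f²/(c·h) = 300² / (0.057 × 563816) = 90000 / 32137 ≈ 2.80.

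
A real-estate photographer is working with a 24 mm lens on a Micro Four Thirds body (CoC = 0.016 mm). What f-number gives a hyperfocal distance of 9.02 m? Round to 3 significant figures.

Rearrange H = f²/(N·c) + f for N: N = f² / ((H − f)·c).
N = 24² / ((9020 − 24) × 0.016) = 576 / 143.9 ≈ 4.

f/4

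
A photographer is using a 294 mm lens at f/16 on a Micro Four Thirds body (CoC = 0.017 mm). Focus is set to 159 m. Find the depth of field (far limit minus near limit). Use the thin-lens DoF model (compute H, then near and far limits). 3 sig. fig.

Hyperfocal distance H = f²/(N·c) + f = 294²/(16 × 0.017) + 294 = 86436/0.272 + 294 ≈ 318073.4 mm ≈ 318.1 m.
Near limit Dn = s·(H − f)/(H + s − 2f) = 159000 × (318073.4 − 294) / (318073.4 + 159000 − 2 × 294) = 159000 × 317779.4 / 476485.4 ≈ 106041 mm.
Far limit Df = s·(H − f)/(H − s) = 159000 × (318073.4 − 294) / (318073.4 − 159000) = 159000 × 317779.4 / 159073.4 ≈ 317633 mm.
Depth of field = Df − Dn = 317633 − 106041 ≈ 211592 mm ≈ 212 m.

212 m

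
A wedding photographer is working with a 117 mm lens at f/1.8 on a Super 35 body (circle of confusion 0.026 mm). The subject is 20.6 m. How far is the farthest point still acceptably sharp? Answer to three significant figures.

Hyperfocal distance H = f²/(N·c) + f = 117²/(1.8 × 0.026) + 117 = 13689/0.0468 + 117 ≈ 292617.0 mm ≈ 292.6 m.
Far limit Df = s·(H − f)/(H − s) = 20600 × (292617.0 − 117) / (292617.0 − 20600) = 20600 × 292500.0 / 272017.0 ≈ 22151 mm ≈ 22.2 m.

22.2 m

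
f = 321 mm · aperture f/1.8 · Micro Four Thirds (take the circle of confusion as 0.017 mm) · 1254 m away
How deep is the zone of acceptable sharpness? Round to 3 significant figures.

Hyperfocal distance H = f²/(N·c) + f = 321²/(1.8 × 0.017) + 321 = 103041/0.0306 + 321 ≈ 3367673.9 mm ≈ 3368 m.
Near limit Dn = s·(H − f)/(H + s − 2f) = 1254000 × (3367673.9 − 321) / (3367673.9 + 1254000 − 2 × 321) = 1254000 × 3367352.9 / 4621031.9 ≈ 913792 mm.
Far limit Df = s·(H − f)/(H − s) = 1254000 × (3367673.9 − 321) / (3367673.9 − 1254000) = 1254000 × 3367352.9 / 2113673.9 ≈ 1997782 mm.
Depth of field = Df − Dn = 1997782 − 913792 ≈ 1083990 mm ≈ 1080 m.

1080 m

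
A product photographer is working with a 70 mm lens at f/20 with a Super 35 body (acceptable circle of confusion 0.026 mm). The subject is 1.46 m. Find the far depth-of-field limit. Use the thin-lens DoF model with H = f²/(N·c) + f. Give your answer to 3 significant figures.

Hyperfocal distance H = f²/(N·c) + f = 70²/(20 × 0.026) + 70 = 4900/0.52 + 70 ≈ 9493.1 mm ≈ 9.493 m.
Far limit Df = s·(H − f)/(H − s) = 1460 × (9493.1 − 70) / (9493.1 − 1460) = 1460 × 9423.1 / 8033.1 ≈ 1712.6 mm ≈ 1.71 m.

1.71 m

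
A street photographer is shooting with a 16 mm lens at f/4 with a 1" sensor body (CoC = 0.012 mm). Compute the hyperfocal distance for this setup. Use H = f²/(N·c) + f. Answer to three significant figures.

5.35 m

Hyperfocal distance H = f²/(N·c) + f = 16²/(4 × 0.012) + 16 = 256/0.048 + 16 ≈ 5349.3 mm ≈ 5.35 m.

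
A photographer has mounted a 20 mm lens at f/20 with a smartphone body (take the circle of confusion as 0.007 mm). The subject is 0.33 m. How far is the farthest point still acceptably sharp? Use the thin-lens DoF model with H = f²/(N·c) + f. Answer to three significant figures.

370 mm

Hyperfocal distance H = f²/(N·c) + f = 20²/(20 × 0.007) + 20 = 400/0.14 + 20 ≈ 2877.1 mm ≈ 2.877 m.
Far limit Df = s·(H − f)/(H − s) = 330 × (2877.1 − 20) / (2877.1 − 330) = 330 × 2857.1 / 2547.1 ≈ 370.16 mm.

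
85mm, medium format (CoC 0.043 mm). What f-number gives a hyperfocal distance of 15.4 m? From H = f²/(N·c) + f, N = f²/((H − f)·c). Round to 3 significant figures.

Rearrange H = f²/(N·c) + f for N: N = f² / ((H − f)·c).
N = 85² / ((15400 − 85) × 0.043) = 7225 / 658.5 ≈ 11.

f/11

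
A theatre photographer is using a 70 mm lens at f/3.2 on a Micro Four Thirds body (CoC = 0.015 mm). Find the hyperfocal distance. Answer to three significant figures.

102 m

Hyperfocal distance H = f²/(N·c) + f = 70²/(3.2 × 0.015) + 70 = 4900/0.048 + 70 ≈ 102153.3 mm ≈ 102 m.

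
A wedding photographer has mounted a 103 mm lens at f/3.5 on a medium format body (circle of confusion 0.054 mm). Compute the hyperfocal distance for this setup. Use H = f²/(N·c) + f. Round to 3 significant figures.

56.2 m

Hyperfocal distance H = f²/(N·c) + f = 103²/(3.5 × 0.054) + 103 = 10609/0.189 + 103 ≈ 56235.3 mm ≈ 56.2 m.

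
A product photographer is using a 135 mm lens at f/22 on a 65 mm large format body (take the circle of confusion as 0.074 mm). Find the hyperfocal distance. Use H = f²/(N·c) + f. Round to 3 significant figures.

Hyperfocal distance H = f²/(N·c) + f = 135²/(22 × 0.074) + 135 = 18225/1.628 + 135 ≈ 11329.7 mm ≈ 11.3 m.

11.3 m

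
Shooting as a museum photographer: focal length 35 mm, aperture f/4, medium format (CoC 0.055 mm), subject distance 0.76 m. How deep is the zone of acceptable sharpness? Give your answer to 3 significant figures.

Hyperfocal distance H = f²/(N·c) + f = 35²/(4 × 0.055) + 35 = 1225/0.22 + 35 ≈ 5603.2 mm ≈ 5.603 m.
Near limit Dn = s·(H − f)/(H + s − 2f) = 760 × (5603.2 − 35) / (5603.2 + 760 − 2 × 35) = 760 × 5568.2 / 6293.2 ≈ 672.44 mm.
Far limit Df = s·(H − f)/(H − s) = 760 × (5603.2 − 35) / (5603.2 − 760) = 760 × 5568.2 / 4843.2 ≈ 873.77 mm.
Depth of field = Df − Dn = 873.77 − 672.44 ≈ 201.33 mm.

201 mm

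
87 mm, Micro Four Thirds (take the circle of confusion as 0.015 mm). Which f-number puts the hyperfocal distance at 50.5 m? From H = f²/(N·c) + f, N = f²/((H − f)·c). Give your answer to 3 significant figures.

Rearrange H = f²/(N·c) + f for N: N = f² / ((H − f)·c).
N = 87² / ((50500 − 87) × 0.015) = 7569 / 756.2 ≈ 10.

f/10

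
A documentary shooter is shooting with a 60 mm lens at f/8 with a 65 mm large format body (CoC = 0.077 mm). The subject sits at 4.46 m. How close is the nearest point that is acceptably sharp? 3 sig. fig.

2.54 m

Hyperfocal distance H = f²/(N·c) + f = 60²/(8 × 0.077) + 60 = 3600/0.616 + 60 ≈ 5904.2 mm ≈ 5.904 m.
Near limit Dn = s·(H − f)/(H + s − 2f) = 4460 × (5904.2 − 60) / (5904.2 + 4460 − 2 × 60) = 4460 × 5844.2 / 10244.2 ≈ 2544.4 mm ≈ 2.54 m.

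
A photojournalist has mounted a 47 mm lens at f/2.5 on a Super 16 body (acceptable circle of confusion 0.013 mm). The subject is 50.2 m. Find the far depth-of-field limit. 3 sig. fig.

Hyperfocal distance H = f²/(N·c) + f = 47²/(2.5 × 0.013) + 47 = 2209/0.0325 + 47 ≈ 68016.2 mm ≈ 68.02 m.
Far limit Df = s·(H − f)/(H − s) = 50200 × (68016.2 − 47) / (68016.2 − 50200) = 50200 × 67969.2 / 17816.2 ≈ 191514 mm ≈ 192 m.

192 m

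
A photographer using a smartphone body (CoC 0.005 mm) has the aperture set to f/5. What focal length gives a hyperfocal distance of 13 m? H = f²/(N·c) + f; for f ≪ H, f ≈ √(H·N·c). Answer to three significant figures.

18.0 mm

From H = f²/(N·c) + f, with f ≪ H: f ≈ √(H·N·c) = √(13000 × 5 × 0.005) = √325.00 ≈ 18.03 mm.
The +f correction barely moves this — solving exactly, f² + N·c·f − N·c·H = 0 ⇒ f = (−N·c + √((N·c)² + 4·N·c·H))/2 = (−0.025 + √1300.0)/2 ≈ 18.015 mm, so f ≈ 18.0 mm.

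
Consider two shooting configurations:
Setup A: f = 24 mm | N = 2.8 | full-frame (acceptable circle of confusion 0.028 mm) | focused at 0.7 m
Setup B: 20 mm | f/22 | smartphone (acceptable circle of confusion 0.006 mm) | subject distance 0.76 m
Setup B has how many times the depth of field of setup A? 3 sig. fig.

Setup A: H = 24²/(2.8×0.028) + 24 ≈ 7370.9 mm; DoF = Df − Dn = 770.93 − 641.02 ≈ 129.91 mm.
Setup B: H = 20²/(22×0.006) + 20 ≈ 3050.3 mm; DoF = Df − Dn = 1005.56 − 610.83 ≈ 394.73 mm.
Ratio = 394.73 / 129.91 ≈ 3.04.

3.04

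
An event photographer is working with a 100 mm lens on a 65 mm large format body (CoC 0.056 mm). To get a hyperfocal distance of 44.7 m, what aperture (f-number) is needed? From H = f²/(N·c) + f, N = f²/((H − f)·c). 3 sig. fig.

Rearrange H = f²/(N·c) + f for N: N = f² / ((H − f)·c).
N = 100² / ((44700 − 100) × 0.056) = 10000 / 2498 ≈ 4.

f/4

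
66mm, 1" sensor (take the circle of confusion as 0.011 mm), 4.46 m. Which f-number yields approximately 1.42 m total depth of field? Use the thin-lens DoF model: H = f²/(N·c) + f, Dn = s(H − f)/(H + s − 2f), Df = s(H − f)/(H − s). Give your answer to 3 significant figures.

f/14

Write h = H − f = f²/(N·c). The thin-lens limits are Dn = s·h/(h + (s−f)) and Df = s·h/(h − (s−f)), so DoF = Df − Dn = 2·s·(s−f)·h / (h² − (s−f)²).
That is a quadratic in h: DoF·h² − 2·s·(s−f)·h − DoF·(s−f)² = 0 ⇒ h = (s−f)·(s + √(s² + DoF²)) / DoF = 4394 × (4460 + √(4460² + 1420²)) / 1420 = 4394 × (4460 + 4680.60) / 1420 ≈ 28284 mm.
Then N = f²/(c·h) = 66² / (0.011 × 28284) = 4356 / 311.13 ≈ 14.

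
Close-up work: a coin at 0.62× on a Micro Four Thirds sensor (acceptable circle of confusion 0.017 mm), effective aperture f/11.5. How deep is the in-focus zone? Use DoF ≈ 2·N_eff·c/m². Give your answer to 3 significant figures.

1.02 mm

At magnification m, DoF ≈ 2·N_eff·c/m² = 2 × 11.5 × 0.017 / 0.62² = 0.391 / 0.3844 ≈ 1.02 mm.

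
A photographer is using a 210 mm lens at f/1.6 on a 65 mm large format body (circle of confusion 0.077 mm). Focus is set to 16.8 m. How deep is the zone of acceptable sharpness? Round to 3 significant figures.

1.56 m

Hyperfocal distance H = f²/(N·c) + f = 210²/(1.6 × 0.077) + 210 = 44100/0.1232 + 210 ≈ 358164.5 mm ≈ 358.2 m.
Near limit Dn = s·(H − f)/(H + s − 2f) = 16800 × (358164.5 − 210) / (358164.5 + 16800 − 2 × 210) = 16800 × 357954.5 / 374544.5 ≈ 16055.9 mm.
Far limit Df = s·(H − f)/(H − s) = 16800 × (358164.5 − 210) / (358164.5 − 16800) = 16800 × 357954.5 / 341364.5 ≈ 17616.5 mm.
Depth of field = Df − Dn = 17616.5 − 16055.9 ≈ 1560.6 mm ≈ 1.56 m.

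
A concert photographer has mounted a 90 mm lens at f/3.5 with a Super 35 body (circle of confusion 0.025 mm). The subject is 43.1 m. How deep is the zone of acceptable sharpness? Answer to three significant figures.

51.1 m

Hyperfocal distance H = f²/(N·c) + f = 90²/(3.5 × 0.025) + 90 = 8100/0.0875 + 90 ≈ 92661.4 mm ≈ 92.66 m.
Near limit Dn = s·(H − f)/(H + s − 2f) = 43100 × (92661.4 − 90) / (92661.4 + 43100 − 2 × 90) = 43100 × 92571.4 / 135581.4 ≈ 29428 mm.
Far limit Df = s·(H − f)/(H − s) = 43100 × (92661.4 − 90) / (92661.4 − 43100) = 43100 × 92571.4 / 49561.4 ≈ 80503 mm.
Depth of field = Df − Dn = 80503 − 29428 ≈ 51075 mm ≈ 51.1 m.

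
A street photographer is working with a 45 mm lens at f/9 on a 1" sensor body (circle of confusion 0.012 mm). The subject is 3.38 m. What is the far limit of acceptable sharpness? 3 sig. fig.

4.11 m

Hyperfocal distance H = f²/(N·c) + f = 45²/(9 × 0.012) + 45 = 2025/0.108 + 45 ≈ 18795.0 mm ≈ 18.80 m.
Far limit Df = s·(H − f)/(H − s) = 3380 × (18795.0 − 45) / (18795.0 − 3380) = 3380 × 18750.0 / 15415.0 ≈ 4111.3 mm ≈ 4.11 m.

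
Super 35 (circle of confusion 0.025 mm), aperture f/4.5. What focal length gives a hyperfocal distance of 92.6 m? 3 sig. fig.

From H = f²/(N·c) + f, with f ≪ H: f ≈ √(H·N·c) = √(92600 × 4.5 × 0.025) = √10418 ≈ 102.1 mm.
The +f correction barely moves this — solving exactly, f² + N·c·f − N·c·H = 0 ⇒ f = (−N·c + √((N·c)² + 4·N·c·H))/2 = (−0.1125 + √41670)/2 ≈ 102.01 mm, so f ≈ 102 mm.

102 mm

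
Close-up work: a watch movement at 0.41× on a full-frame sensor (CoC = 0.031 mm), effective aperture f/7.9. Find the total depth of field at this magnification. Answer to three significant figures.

At magnification m, DoF ≈ 2·N_eff·c/m² = 2 × 7.9 × 0.031 / 0.41² = 0.4898 / 0.1681 ≈ 2.91 mm.

2.91 mm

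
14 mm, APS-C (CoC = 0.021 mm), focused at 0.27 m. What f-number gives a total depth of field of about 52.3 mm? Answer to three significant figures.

f/3.50

Write h = H − f = f²/(N·c). The thin-lens limits are Dn = s·h/(h + (s−f)) and Df = s·h/(h − (s−f)), so DoF = Df − Dn = 2·s·(s−f)·h / (h² − (s−f)²).
That is a quadratic in h: DoF·h² − 2·s·(s−f)·h − DoF·(s−f)² = 0 ⇒ h = (s−f)·(s + √(s² + DoF²)) / DoF = 256 × (270 + √(270² + 52.3²)) / 52.3 = 256 × (270 + 275.019) / 52.3 ≈ 2667.8 mm.
Then N = f²/(c·h) = 14² / (0.021 × 2667.8) = 196 / 56.023 ≈ 3.50.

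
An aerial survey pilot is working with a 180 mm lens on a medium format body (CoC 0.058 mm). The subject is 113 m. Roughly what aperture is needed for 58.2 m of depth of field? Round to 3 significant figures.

f/1.20

Write h = H − f = f²/(N·c). The thin-lens limits are Dn = s·h/(h + (s−f)) and Df = s·h/(h − (s−f)), so DoF = Df − Dn = 2·s·(s−f)·h / (h² − (s−f)²).
That is a quadratic in h: DoF·h² − 2·s·(s−f)·h − DoF·(s−f)² = 0 ⇒ h = (s−f)·(s + √(s² + DoF²)) / DoF = 112820 × (113000 + √(113000² + 58200²)) / 58200 = 112820 × (113000 + 127107) / 58200 ≈ 465445 mm.
Then N = f²/(c·h) = 180² / (0.058 × 465445) = 32400 / 26996 ≈ 1.20.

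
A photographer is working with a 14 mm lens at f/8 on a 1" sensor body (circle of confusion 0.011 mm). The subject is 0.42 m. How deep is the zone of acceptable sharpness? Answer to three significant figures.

Hyperfocal distance H = f²/(N·c) + f = 14²/(8 × 0.011) + 14 = 196/0.088 + 14 ≈ 2241.3 mm ≈ 2.241 m.
Near limit Dn = s·(H − f)/(H + s − 2f) = 420 × (2241.3 − 14) / (2241.3 + 420 − 2 × 14) = 420 × 2227.3 / 2633.3 ≈ 355.24 mm.
Far limit Df = s·(H − f)/(H − s) = 420 × (2241.3 − 14) / (2241.3 − 420) = 420 × 2227.3 / 1821.3 ≈ 513.63 mm.
Depth of field = Df − Dn = 513.63 − 355.24 ≈ 158.39 mm.

158 mm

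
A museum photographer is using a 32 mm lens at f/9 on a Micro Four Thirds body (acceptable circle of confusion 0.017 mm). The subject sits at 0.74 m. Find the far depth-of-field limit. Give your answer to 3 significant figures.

Hyperfocal distance H = f²/(N·c) + f = 32²/(9 × 0.017) + 32 = 1024/0.153 + 32 ≈ 6724.8 mm ≈ 6.725 m.
Far limit Df = s·(H − f)/(H − s) = 740 × (6724.8 − 32) / (6724.8 − 740) = 740 × 6692.8 / 5984.8 ≈ 827.54 mm ≈ 0.828 m.

0.828 m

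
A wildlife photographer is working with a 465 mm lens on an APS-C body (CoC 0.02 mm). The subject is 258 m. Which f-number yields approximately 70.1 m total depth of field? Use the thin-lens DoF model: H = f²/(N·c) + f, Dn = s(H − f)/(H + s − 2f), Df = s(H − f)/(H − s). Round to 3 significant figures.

Write h = H − f = f²/(N·c). The thin-lens limits are Dn = s·h/(h + (s−f)) and Df = s·h/(h − (s−f)), so DoF = Df − Dn = 2·s·(s−f)·h / (h² − (s−f)²).
That is a quadratic in h: DoF·h² − 2·s·(s−f)·h − DoF·(s−f)² = 0 ⇒ h = (s−f)·(s + √(s² + DoF²)) / DoF = 257535 × (258000 + √(258000² + 70100²)) / 70100 = 257535 × (258000 + 267354) / 70100 ≈ 1930057 mm.
Then N = f²/(c·h) = 465² / (0.02 × 1930057) = 216225 / 38601 ≈ 5.60.

f/5.60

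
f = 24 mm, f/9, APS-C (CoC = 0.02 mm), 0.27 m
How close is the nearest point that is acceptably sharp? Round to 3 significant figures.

Hyperfocal distance H = f²/(N·c) + f = 24²/(9 × 0.02) + 24 = 576/0.18 + 24 ≈ 3224.0 mm ≈ 3.224 m.
Near limit Dn = s·(H − f)/(H + s − 2f) = 270 × (3224.0 − 24) / (3224.0 + 270 − 2 × 24) = 270 × 3200.0 / 3446.0 ≈ 250.73 mm.

251 mm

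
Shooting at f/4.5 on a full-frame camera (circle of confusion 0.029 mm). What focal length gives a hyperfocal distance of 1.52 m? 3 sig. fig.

From H = f²/(N·c) + f, with f ≪ H: f ≈ √(H·N·c) = √(1520 × 4.5 × 0.029) = √198.36 ≈ 14.08 mm.
Exact: f² + N·c·f − N·c·H = 0 ⇒ f = (−N·c + √((N·c)² + 4·N·c·H))/2 = (−0.1305 + √793.46)/2 ≈ 14.019 mm ≈ 14.0 mm.

14.0 mm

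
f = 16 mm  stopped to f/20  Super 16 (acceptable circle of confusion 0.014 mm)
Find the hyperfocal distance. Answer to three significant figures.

Hyperfocal distance H = f²/(N·c) + f = 16²/(20 × 0.014) + 16 = 256/0.28 + 16 ≈ 930.3 mm ≈ 0.930 m.

0.930 m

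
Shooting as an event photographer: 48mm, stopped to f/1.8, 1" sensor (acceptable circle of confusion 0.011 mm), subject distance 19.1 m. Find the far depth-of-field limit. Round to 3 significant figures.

Hyperfocal distance H = f²/(N·c) + f = 48²/(1.8 × 0.011) + 48 = 2304/0.0198 + 48 ≈ 116411.6 mm ≈ 116.4 m.
Far limit Df = s·(H − f)/(H − s) = 19100 × (116411.6 − 48) / (116411.6 − 19100) = 19100 × 116363.6 / 97311.6 ≈ 22839 mm ≈ 22.8 m.

22.8 m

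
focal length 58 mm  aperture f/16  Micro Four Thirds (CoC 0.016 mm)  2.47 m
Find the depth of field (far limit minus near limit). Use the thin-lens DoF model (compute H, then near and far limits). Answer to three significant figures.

Hyperfocal distance H = f²/(N·c) + f = 58²/(16 × 0.016) + 58 = 3364/0.256 + 58 ≈ 13198.6 mm ≈ 13.20 m.
Near limit Dn = s·(H − f)/(H + s − 2f) = 2470 × (13198.6 − 58) / (13198.6 + 2470 − 2 × 58) = 2470 × 13140.6 / 15552.6 ≈ 2086.94 mm.
Far limit Df = s·(H − f)/(H − s) = 2470 × (13198.6 − 58) / (13198.6 − 2470) = 2470 × 13140.6 / 10728.6 ≈ 3025.30 mm.
Depth of field = Df − Dn = 3025.30 − 2086.94 ≈ 938.36 mm ≈ 0.938 m.

0.938 m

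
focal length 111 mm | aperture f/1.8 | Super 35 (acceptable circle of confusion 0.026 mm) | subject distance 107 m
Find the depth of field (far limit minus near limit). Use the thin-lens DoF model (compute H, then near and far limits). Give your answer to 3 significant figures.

Hyperfocal distance H = f²/(N·c) + f = 111²/(1.8 × 0.026) + 111 = 12321/0.0468 + 111 ≈ 263380.2 mm ≈ 263.4 m.
Near limit Dn = s·(H − f)/(H + s − 2f) = 107000 × (263380.2 − 111) / (263380.2 + 107000 − 2 × 111) = 107000 × 263269.2 / 370158.2 ≈ 76102 mm.
Far limit Df = s·(H − f)/(H − s) = 107000 × (263380.2 − 111) / (263380.2 − 107000) = 107000 × 263269.2 / 156380.2 ≈ 180137 mm.
Depth of field = Df − Dn = 180137 − 76102 ≈ 104035 mm ≈ 104 m.

104 m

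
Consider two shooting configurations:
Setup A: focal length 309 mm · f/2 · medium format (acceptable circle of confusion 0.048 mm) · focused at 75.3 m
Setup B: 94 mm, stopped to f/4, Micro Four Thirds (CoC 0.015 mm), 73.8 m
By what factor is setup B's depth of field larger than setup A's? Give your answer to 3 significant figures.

Setup A: H = 309²/(2×0.048) + 309 ≈ 994902.8 mm; DoF = Df − Dn = 81441 − 70021 ≈ 11420 mm.
Setup B: H = 94²/(4×0.015) + 94 ≈ 147360.7 mm; DoF = Df − Dn = 147746 − 49184 ≈ 98562 mm.
Ratio = 98562 / 11420 ≈ 8.63.

8.63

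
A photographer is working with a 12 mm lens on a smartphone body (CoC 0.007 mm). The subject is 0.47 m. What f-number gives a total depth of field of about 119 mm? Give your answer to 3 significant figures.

f/5.60

Write h = H − f = f²/(N·c). The thin-lens limits are Dn = s·h/(h + (s−f)) and Df = s·h/(h − (s−f)), so DoF = Df − Dn = 2·s·(s−f)·h / (h² − (s−f)²).
That is a quadratic in h: DoF·h² − 2·s·(s−f)·h − DoF·(s−f)² = 0 ⇒ h = (s−f)·(s + √(s² + DoF²)) / DoF = 458 × (470 + √(470² + 119²)) / 119 = 458 × (470 + 484.831) / 119 ≈ 3674.9 mm.
Then N = f²/(c·h) = 12² / (0.007 × 3674.9) = 144 / 25.724 ≈ 5.60.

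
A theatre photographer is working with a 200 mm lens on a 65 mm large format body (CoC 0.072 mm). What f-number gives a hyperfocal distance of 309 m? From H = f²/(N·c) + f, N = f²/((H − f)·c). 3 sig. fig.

Rearrange H = f²/(N·c) + f for N: N = f² / ((H − f)·c).
N = 200² / ((309000 − 200) × 0.072) = 40000 / 22234 ≈ 1.80.

f/1.80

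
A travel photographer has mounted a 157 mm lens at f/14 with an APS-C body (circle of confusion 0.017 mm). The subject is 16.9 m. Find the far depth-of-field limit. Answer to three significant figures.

Hyperfocal distance H = f²/(N·c) + f = 157²/(14 × 0.017) + 157 = 24649/0.238 + 157 ≈ 103724.2 mm ≈ 103.7 m.
Far limit Df = s·(H − f)/(H − s) = 16900 × (103724.2 − 157) / (103724.2 − 16900) = 16900 × 103567.2 / 86824.2 ≈ 20159 mm ≈ 20.2 m.

20.2 m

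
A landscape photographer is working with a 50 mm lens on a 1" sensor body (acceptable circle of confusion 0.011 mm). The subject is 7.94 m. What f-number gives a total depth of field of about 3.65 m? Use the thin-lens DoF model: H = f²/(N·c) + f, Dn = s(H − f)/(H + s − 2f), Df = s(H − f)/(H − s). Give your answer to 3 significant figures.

Write h = H − f = f²/(N·c). The thin-lens limits are Dn = s·h/(h + (s−f)) and Df = s·h/(h − (s−f)), so DoF = Df − Dn = 2·s·(s−f)·h / (h² − (s−f)²).
That is a quadratic in h: DoF·h² − 2·s·(s−f)·h − DoF·(s−f)² = 0 ⇒ h = (s−f)·(s + √(s² + DoF²)) / DoF = 7890 × (7940 + √(7940² + 3650²)) / 3650 = 7890 × (7940 + 8738.77) / 3650 ≈ 36054 mm.
Then N = f²/(c·h) = 50² / (0.011 × 36054) = 2500 / 396.59 ≈ 6.30.

f/6.30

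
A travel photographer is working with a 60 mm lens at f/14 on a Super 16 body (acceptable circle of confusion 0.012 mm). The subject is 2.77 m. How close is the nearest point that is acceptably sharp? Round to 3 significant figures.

Hyperfocal distance H = f²/(N·c) + f = 60²/(14 × 0.012) + 60 = 3600/0.168 + 60 ≈ 21488.6 mm ≈ 21.49 m.
Near limit Dn = s·(H − f)/(H + s − 2f) = 2770 × (21488.6 − 60) / (21488.6 + 2770 − 2 × 60) = 2770 × 21428.6 / 24138.6 ≈ 2459.0 mm ≈ 2.46 m.

2.46 m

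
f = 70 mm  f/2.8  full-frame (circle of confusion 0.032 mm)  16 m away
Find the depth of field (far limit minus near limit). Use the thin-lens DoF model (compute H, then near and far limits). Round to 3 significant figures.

10.2 m

Hyperfocal distance H = f²/(N·c) + f = 70²/(2.8 × 0.032) + 70 = 4900/0.0896 + 70 ≈ 54757.5 mm ≈ 54.76 m.
Near limit Dn = s·(H − f)/(H + s − 2f) = 16000 × (54757.5 − 70) / (54757.5 + 16000 − 2 × 70) = 16000 × 54687.5 / 70617.5 ≈ 12391 mm.
Far limit Df = s·(H − f)/(H − s) = 16000 × (54757.5 − 70) / (54757.5 − 16000) = 16000 × 54687.5 / 38757.5 ≈ 22576 mm.
Depth of field = Df − Dn = 22576 − 12391 ≈ 10185 mm ≈ 10.2 m.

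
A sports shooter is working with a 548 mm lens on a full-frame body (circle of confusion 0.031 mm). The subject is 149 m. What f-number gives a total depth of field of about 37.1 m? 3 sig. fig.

f/8

Write h = H − f = f²/(N·c). The thin-lens limits are Dn = s·h/(h + (s−f)) and Df = s·h/(h − (s−f)), so DoF = Df − Dn = 2·s·(s−f)·h / (h² − (s−f)²).
That is a quadratic in h: DoF·h² − 2·s·(s−f)·h − DoF·(s−f)² = 0 ⇒ h = (s−f)·(s + √(s² + DoF²)) / DoF = 148452 × (149000 + √(149000² + 37100²)) / 37100 = 148452 × (149000 + 153549) / 37100 ≈ 1210622 mm.
Then N = f²/(c·h) = 548² / (0.031 × 1210622) = 300304 / 37529 ≈ 8.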